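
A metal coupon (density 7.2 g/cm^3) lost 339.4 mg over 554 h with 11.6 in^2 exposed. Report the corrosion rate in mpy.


Apply the mpy weight-loss relation: CR = 534 * W / (D * A * T)
Numerator: 534 * 339.4 = 181239.6
Denominator: 7.2 * 11.6 * 554 = 46270.08
CR = 181239.6 / 46270.08 = 3.917 mpy

3.917 mpy


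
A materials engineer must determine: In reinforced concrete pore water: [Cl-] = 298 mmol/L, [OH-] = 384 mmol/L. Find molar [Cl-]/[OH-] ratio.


Threshold parameter = [Cl-] / [OH-] (molar basis; both in mmol/L, so units cancel)
Ratio = 298 / 384 = 0.78

0.78


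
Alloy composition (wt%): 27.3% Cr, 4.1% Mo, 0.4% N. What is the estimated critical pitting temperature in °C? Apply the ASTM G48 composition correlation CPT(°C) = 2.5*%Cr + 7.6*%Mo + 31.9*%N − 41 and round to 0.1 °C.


Apply the ASTM G48 empirical CPT estimate: CPT(°C) = 2.5*%Cr + 7.6*%Mo + 31.9*%N − 41
2.5*27.3 = 68.25; 7.6*4.1 = 31.16; 31.9*0.4 = 12.76
CPT = 68.25 + 31.16 + 12.76 − 41 = 71.17 °C
Rounded to 0.1 °C: CPT ≈ 71.2 °C

71.2 °C


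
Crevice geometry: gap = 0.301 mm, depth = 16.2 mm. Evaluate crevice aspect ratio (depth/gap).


Aspect ratio = depth / gap
Ratio = 16.2 / 0.301 = 53.8

53.8


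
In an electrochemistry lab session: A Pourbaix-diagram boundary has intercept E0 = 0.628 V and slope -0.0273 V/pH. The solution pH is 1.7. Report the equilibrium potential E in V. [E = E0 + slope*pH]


Apply the Pourbaix line equation: E = E0 + slope*pH
E = 0.628 + (-0.0273)*1.7 = 0.628 + (-0.04641) = 0.58159 V
Rounded to 4 decimal places: E = 0.5816 V

0.5816 V


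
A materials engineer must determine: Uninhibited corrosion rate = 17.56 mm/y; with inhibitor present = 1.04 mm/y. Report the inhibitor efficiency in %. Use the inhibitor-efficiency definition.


Apply the inhibitor-efficiency definition: IE = (CR_blank − CR_inh)/CR_blank × 100
IE = (17.56 − 1.04) / 17.56 × 100
IE = 16.52 / 17.56 × 100 = 94.1 %

94.1 %


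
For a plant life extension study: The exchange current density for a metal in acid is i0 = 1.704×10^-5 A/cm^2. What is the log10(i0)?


i0 = 1.704×10^-5 A/cm^2
log10(i0) = -4.769

-4.769


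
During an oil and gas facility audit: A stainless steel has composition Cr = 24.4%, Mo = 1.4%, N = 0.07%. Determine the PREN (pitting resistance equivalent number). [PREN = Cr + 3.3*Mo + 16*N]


Apply the PREN formula: PREN = Cr + 3.3*Mo + 16*N
PREN = 24.4 + 3.3*1.4 + 16*0.07
PREN = 24.4 + 4.62 + 1.12 = 30.14

30.14


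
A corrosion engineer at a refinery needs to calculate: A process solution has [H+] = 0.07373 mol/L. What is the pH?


pH = −log10[H+]
pH = −log10(0.07373) = 1.13

1.13


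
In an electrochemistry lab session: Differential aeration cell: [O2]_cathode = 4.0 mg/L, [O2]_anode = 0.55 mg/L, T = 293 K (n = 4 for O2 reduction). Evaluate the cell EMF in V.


Apply the Nernst concentration-cell relation: E = (RT/nF)*ln(C_cathode/C_anode)
RT/nF = 8.314*293/(4*96485) = 0.00631187 V
ln(4.0/0.55) = 1.98413
E = 0.00631187 * 1.98413 = 0.01252 V

0.01252 V


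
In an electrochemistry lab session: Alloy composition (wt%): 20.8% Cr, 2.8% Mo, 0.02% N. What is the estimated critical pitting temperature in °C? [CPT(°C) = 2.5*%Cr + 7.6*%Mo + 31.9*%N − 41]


Apply the ASTM G48 empirical CPT estimate: CPT(°C) = 2.5*%Cr + 7.6*%Mo + 31.9*%N − 41
2.5*20.8 = 52; 7.6*2.8 = 21.28; 31.9*0.02 = 0.638
CPT = 52 + 21.28 + 0.638 − 41 = 32.918 °C
Rounded to 0.1 °C: CPT ≈ 32.9 °C

32.9 °C


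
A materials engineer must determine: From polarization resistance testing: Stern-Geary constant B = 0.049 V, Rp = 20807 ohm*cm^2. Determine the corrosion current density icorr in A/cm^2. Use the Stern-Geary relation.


Apply the Stern-Geary relation: icorr = B / Rp
icorr = 0.049 / 20807 = 2.355×10^-6 A/cm^2

2.355×10^-6 A/cm^2


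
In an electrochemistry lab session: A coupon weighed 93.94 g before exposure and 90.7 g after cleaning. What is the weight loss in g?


Weight loss = initial − final
WL = 93.94 − 90.7 = 3.24 g

3.24 g


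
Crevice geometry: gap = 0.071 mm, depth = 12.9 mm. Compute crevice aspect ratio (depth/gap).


Aspect ratio = depth / gap
Ratio = 12.9 / 0.071 = 181.7

181.7


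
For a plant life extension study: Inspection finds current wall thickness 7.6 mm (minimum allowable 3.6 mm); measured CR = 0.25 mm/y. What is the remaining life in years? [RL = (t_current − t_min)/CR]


Apply the remaining-life relation: RL = (t_current − t_min) / CR
RL = (7.6 − 3.6) / 0.25 = 4.0 / 0.25 = 16.0 years

16.0 years


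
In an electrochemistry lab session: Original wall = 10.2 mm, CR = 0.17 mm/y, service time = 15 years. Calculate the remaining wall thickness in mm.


Remaining wall = original − CR × time
t = 10.2 − 0.17*15 = 10.2 − 2.55 = 7.65 mm

7.65 mm


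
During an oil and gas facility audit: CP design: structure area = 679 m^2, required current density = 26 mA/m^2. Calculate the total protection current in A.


I = area * current density, then convert mA → A (÷1000)
I = 679 * 26 / 1000 = 17.65 A

17.65 A


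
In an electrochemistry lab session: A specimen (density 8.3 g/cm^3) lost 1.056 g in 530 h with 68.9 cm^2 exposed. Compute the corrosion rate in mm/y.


Apply the mm/y weight-loss relation: CR = 87600 * W / (D * A * T)
Numerator: 87600 * 1.056 = 92505.6
Denominator: 8.3 * 68.9 * 530 = 303091.1
CR = 92505.6 / 303091.1 = 0.305207 mm/y

0.305207 mm/y


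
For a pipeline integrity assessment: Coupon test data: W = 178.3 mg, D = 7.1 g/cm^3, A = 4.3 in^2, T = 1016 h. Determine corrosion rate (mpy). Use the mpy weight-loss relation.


Apply the mpy weight-loss relation: CR = 534 * W / (D * A * T)
Numerator: 534 * 178.3 = 95212.2
Denominator: 7.1 * 4.3 * 1016 = 31018.48
CR = 95212.2 / 31018.48 = 3.0695 mpy

3.0695 mpy


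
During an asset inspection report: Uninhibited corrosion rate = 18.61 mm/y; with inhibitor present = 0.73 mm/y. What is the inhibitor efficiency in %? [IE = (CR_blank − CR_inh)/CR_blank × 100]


Apply the inhibitor-efficiency definition: IE = (CR_blank − CR_inh)/CR_blank × 100
IE = (18.61 − 0.73) / 18.61 × 100
IE = 17.88 / 18.61 × 100 = 96.1 %

96.1 %


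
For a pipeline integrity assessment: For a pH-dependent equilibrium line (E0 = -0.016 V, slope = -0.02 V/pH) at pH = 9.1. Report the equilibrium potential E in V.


Apply the Pourbaix line equation: E = E0 + slope*pH
E = -0.016 + (-0.02)*9.1 = -0.016 + (-0.182) = -0.198 V
Rounded to 3 decimal places: E = -0.198 V

-0.198 V


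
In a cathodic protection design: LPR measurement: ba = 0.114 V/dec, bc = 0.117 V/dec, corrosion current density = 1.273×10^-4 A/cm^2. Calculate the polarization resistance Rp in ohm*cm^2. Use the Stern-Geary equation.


Apply the Stern-Geary equation: Rp = ba*bc / (2.303*icorr*(ba+bc))
ba*bc = 0.114*0.117 = 0.013338
ba+bc = 0.231; 2.303*icorr*(ba+bc) = 2.303*1.273×10^-4*0.231 = 6.7722709×10^-5
Rp = 0.013338 / 6.7722709×10^-5 = 196.95 ohm*cm^2

196.95 ohm*cm^2


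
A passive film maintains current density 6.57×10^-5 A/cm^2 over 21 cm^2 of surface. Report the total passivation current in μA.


I = i_pass * A, then convert A → μA (×10^6)
I = 6.57×10^-5 * 21 * 10^6 = 1379.7 μA

1379.7 μA


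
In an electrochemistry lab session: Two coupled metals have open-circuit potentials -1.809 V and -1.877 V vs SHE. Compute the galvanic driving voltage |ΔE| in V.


Driving voltage is the absolute potential difference.
|ΔE| = |-1.809 − (-1.877)| = 0.068 V

0.068 V


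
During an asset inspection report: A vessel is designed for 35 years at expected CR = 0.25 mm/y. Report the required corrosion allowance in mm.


Corrosion allowance = CR × design life
CA = 0.25 * 35 = 8.75 mm

8.75 mm


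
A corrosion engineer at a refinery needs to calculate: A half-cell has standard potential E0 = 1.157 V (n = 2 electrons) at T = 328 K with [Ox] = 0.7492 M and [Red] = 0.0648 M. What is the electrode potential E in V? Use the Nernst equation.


Apply the Nernst equation: E = E0 + (RT/nF)*ln([Ox]/[Red])
Step 1: RT/nF = 8.314*328/(2*96485) = 0.01413169 V
Step 2: [Ox]/[Red] = 0.7492/0.0648 = 11.561728
Step 3: ln(11.561728) = 2.4477
Step 4: correction = 0.01413169 * 2.4477 = 0.0346 V
E = 1.157 + 0.0346 = 1.1916 V

1.1916 V


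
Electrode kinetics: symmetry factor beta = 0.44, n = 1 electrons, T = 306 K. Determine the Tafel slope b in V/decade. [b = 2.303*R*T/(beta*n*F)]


Apply the Tafel slope relation: b = 2.303*R*T/(beta*n*F)
Numerator: 2.303 * 8.314 * 306 = 5859.03
Denominator: 0.44 * 1 * 96485 = 42453.4
b = 5859.03 / 42453.4 = 0.138 V/decade

0.138 V/decade


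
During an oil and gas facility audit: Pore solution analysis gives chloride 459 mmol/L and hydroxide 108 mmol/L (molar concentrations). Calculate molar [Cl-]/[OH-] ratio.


Threshold parameter = [Cl-] / [OH-] (molar basis; both in mmol/L, so units cancel)
Ratio = 459 / 108 = 4.25

4.25


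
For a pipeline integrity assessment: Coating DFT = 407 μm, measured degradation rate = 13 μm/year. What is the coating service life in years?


Service life = thickness / degradation rate
Life = 407 / 13 = 31.3 years

31.3 years


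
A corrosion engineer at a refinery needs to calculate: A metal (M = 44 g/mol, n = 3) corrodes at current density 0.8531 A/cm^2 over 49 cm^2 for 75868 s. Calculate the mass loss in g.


Apply Faraday's law: m = i*A*t*M / (n*F)
Total charge passed Q = i*A*t = 0.8531*49*75868 = 3171426.5492 C
m = Q*M/(n*F) = 3171426.5492*44/(3*96485) = 482.088 g

482.088 g


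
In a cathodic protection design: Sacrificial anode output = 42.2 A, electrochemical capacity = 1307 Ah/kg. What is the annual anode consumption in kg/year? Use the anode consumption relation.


Annual consumption = current * hours per year / capacity
Rate = 42.2 * 8760 / 1307 = 282.8 kg/year

282.8 kg/year


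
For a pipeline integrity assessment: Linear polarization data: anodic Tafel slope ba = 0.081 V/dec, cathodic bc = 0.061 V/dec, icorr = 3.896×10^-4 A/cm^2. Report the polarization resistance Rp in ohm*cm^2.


Apply the Stern-Geary equation: Rp = ba*bc / (2.303*icorr*(ba+bc))
ba*bc = 0.081*0.061 = 0.004941
ba+bc = 0.142; 2.303*icorr*(ba+bc) = 2.303*3.896×10^-4*0.142 = 1.2740933×10^-4
Rp = 0.004941 / 1.2740933×10^-4 = 38.8 ohm*cm^2

38.8 ohm*cm^2


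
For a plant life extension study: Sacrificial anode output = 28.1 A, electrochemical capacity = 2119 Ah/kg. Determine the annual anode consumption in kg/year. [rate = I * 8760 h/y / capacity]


Annual consumption = current * hours per year / capacity
Rate = 28.1 * 8760 / 2119 = 116.2 kg/year

116.2 kg/year


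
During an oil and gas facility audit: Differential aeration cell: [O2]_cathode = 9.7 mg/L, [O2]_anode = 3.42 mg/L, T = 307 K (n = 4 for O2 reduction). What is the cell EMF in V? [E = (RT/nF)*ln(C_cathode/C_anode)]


Apply the Nernst concentration-cell relation: E = (RT/nF)*ln(C_cathode/C_anode)
RT/nF = 8.314*307/(4*96485) = 0.00661346 V
ln(9.7/3.42) = 1.04249
E = 0.00661346 * 1.04249 = 0.00689 V

0.00689 V


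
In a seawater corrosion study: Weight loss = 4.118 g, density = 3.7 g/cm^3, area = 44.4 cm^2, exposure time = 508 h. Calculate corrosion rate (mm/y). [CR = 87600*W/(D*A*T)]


Apply the mm/y weight-loss relation: CR = 87600 * W / (D * A * T)
Numerator: 87600 * 4.118 = 360736.8
Denominator: 3.7 * 44.4 * 508 = 83454.24
CR = 360736.8 / 83454.24 = 4.3226 mm/y

4.3226 mm/y


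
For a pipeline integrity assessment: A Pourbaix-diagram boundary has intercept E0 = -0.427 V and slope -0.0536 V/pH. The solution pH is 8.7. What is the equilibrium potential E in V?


Apply the Pourbaix line equation: E = E0 + slope*pH
E = -0.427 + (-0.0536)*8.7 = -0.427 + (-0.46632) = -0.89332 V
Rounded to 3 decimal places: E = -0.893 V

-0.893 V


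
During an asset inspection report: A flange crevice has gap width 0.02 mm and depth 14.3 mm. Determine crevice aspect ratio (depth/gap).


Aspect ratio = depth / gap
Ratio = 14.3 / 0.02 = 715.0

715.0


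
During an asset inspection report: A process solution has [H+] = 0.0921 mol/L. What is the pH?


pH = −log10[H+]
pH = −log10(0.0921) = 1.04

1.04


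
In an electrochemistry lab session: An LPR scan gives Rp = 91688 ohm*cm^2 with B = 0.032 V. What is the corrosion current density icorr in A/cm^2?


Apply the Stern-Geary relation: icorr = B / Rp
icorr = 0.032 / 91688 = 3.49×10^-7 A/cm^2

3.49×10^-7 A/cm^2


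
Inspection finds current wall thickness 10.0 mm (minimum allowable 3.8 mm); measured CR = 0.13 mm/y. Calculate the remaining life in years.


Apply the remaining-life relation: RL = (t_current − t_min) / CR
RL = (10.0 − 3.8) / 0.13 = 6.2 / 0.13 = 47.7 years

47.7 years


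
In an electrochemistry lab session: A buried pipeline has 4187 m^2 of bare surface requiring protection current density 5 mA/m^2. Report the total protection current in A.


I = area * current density, then convert mA → A (÷1000)
I = 4187 * 5 / 1000 = 20.94 A

20.94 A


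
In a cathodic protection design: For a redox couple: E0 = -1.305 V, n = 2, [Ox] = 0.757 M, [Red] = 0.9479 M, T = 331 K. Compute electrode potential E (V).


Apply the Nernst equation: E = E0 + (RT/nF)*ln([Ox]/[Red])
Step 1: RT/nF = 8.314*331/(2*96485) = 0.01426094 V
Step 2: [Ox]/[Red] = 0.757/0.9479 = 0.798607
Step 3: ln(0.798607) = -0.224886
Step 4: correction = 0.01426094 * -0.224886 = -0.0032 V
E = -1.305 + -0.0032 = -1.3082 V

-1.3082 V


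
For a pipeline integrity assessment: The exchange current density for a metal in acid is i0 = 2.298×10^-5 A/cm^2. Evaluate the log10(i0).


i0 = 2.298×10^-5 A/cm^2
log10(i0) = -4.639

-4.639


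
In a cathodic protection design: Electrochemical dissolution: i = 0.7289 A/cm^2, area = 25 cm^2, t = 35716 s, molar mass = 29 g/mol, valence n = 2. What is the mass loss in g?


Apply Faraday's law: m = i*A*t*M / (n*F)
Total charge passed Q = i*A*t = 0.7289*25*35716 = 650834.81 C
m = Q*M/(n*F) = 650834.81*29/(2*96485) = 97.80904 g

97.80904 g


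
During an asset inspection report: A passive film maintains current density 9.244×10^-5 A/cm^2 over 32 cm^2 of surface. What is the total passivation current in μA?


I = i_pass * A, then convert A → μA (×10^6)
I = 9.244×10^-5 * 32 * 10^6 = 2958.08 μA

2958.08 μA


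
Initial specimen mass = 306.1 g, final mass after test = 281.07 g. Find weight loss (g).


Weight loss = initial − final
WL = 306.1 − 281.07 = 25.03 g

25.03 g


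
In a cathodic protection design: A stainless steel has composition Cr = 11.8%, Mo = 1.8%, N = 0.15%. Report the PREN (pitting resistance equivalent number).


Apply the PREN formula: PREN = Cr + 3.3*Mo + 16*N
PREN = 11.8 + 3.3*1.8 + 16*0.15
PREN = 11.8 + 5.94 + 2.4 = 20.14

20.14


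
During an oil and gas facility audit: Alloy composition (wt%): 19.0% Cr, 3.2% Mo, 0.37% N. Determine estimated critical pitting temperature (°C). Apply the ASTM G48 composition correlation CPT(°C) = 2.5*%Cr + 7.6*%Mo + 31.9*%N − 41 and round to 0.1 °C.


Apply the ASTM G48 empirical CPT estimate: CPT(°C) = 2.5*%Cr + 7.6*%Mo + 31.9*%N − 41
2.5*19.0 = 47.5; 7.6*3.2 = 24.32; 31.9*0.37 = 11.803
CPT = 47.5 + 24.32 + 11.803 − 41 = 42.623 °C
Rounded to 0.1 °C: CPT ≈ 42.6 °C

42.6 °C


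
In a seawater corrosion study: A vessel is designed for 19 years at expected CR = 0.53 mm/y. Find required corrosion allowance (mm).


Corrosion allowance = CR × design life
CA = 0.53 * 19 = 10.07 mm

10.07 mm


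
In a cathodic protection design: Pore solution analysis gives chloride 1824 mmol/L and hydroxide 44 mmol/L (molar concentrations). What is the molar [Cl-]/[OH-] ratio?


Threshold parameter = [Cl-] / [OH-] (molar basis; both in mmol/L, so units cancel)
Ratio = 1824 / 44 = 41.45

41.45


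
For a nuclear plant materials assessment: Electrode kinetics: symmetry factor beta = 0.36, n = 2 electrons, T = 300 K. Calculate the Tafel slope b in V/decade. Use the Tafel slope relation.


Apply the Tafel slope relation: b = 2.303*R*T/(beta*n*F)
Numerator: 2.303 * 8.314 * 300 = 5744.14
Denominator: 0.36 * 2 * 96485 = 69469.2
b = 5744.14 / 69469.2 = 0.083 V/decade

0.083 V/decade


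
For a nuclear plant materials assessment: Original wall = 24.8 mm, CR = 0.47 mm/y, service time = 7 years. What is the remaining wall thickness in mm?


Remaining wall = original − CR × time
t = 24.8 − 0.47*7 = 24.8 − 3.29 = 21.51 mm

21.51 mm


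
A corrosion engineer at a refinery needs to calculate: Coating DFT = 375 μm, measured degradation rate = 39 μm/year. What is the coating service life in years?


Service life = thickness / degradation rate
Life = 375 / 39 = 9.6 years

9.6 years


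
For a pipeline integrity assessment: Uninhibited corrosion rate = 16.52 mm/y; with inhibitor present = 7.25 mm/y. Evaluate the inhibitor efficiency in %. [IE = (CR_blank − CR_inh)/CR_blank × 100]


Apply the inhibitor-efficiency definition: IE = (CR_blank − CR_inh)/CR_blank × 100
IE = (16.52 − 7.25) / 16.52 × 100
IE = 9.27 / 16.52 × 100 = 56.1 %

56.1 %


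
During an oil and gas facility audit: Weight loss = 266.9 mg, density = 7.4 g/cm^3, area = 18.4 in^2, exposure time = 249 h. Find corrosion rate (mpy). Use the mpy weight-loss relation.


Apply the mpy weight-loss relation: CR = 534 * W / (D * A * T)
Numerator: 534 * 266.9 = 142524.6
Denominator: 7.4 * 18.4 * 249 = 33903.84
CR = 142524.6 / 33903.84 = 4.2038 mpy

4.2038 mpy


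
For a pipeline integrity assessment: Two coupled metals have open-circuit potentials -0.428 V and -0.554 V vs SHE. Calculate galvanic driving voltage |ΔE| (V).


Driving voltage is the absolute potential difference.
|ΔE| = |-0.428 − (-0.554)| = 0.126 V

0.126 V


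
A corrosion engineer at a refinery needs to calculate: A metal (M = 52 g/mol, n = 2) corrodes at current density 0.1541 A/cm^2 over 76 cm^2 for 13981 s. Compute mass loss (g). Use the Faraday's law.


Apply Faraday's law: m = i*A*t*M / (n*F)
Total charge passed Q = i*A*t = 0.1541*76*13981 = 163739.8796 C
m = Q*M/(n*F) = 163739.8796*52/(2*96485) = 44.1233 g

44.1233 g


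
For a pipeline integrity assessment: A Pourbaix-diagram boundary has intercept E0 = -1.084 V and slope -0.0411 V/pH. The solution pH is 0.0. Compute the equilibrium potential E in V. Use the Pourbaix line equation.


Apply the Pourbaix line equation: E = E0 + slope*pH
E = -1.084 + (-0.0411)*0.0 = -1.084 + (0) = -1.084 V
Rounded to 4 decimal places: E = -1.0840 V

-1.0840 V


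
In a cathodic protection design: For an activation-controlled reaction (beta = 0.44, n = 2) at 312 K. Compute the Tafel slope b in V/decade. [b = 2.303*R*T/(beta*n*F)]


Apply the Tafel slope relation: b = 2.303*R*T/(beta*n*F)
Numerator: 2.303 * 8.314 * 312 = 5973.91
Denominator: 0.44 * 2 * 96485 = 84906.8
b = 5973.91 / 84906.8 = 0.0704 V/decade

0.0704 V/decade


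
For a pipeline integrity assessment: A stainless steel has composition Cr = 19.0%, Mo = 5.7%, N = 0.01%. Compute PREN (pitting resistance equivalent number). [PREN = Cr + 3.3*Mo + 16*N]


Apply the PREN formula: PREN = Cr + 3.3*Mo + 16*N
PREN = 19.0 + 3.3*5.7 + 16*0.01
PREN = 19.0 + 18.81 + 0.16 = 37.97

37.97


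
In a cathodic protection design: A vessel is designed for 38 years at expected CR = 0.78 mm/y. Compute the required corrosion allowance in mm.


Corrosion allowance = CR × design life
CA = 0.78 * 38 = 29.64 mm

29.64 mm


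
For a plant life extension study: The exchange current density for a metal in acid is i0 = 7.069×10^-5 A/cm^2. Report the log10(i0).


i0 = 7.069×10^-5 A/cm^2
log10(i0) = -4.151

-4.151


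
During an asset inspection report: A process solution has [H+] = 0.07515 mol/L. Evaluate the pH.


pH = −log10[H+]
pH = −log10(0.07515) = 1.12

1.12


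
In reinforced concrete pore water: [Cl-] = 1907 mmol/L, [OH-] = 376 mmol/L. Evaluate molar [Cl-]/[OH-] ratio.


Threshold parameter = [Cl-] / [OH-] (molar basis; both in mmol/L, so units cancel)
Ratio = 1907 / 376 = 5.07

5.07


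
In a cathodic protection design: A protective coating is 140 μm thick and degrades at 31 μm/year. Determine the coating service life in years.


Service life = thickness / degradation rate
Life = 140 / 31 = 4.5 years

4.5 years


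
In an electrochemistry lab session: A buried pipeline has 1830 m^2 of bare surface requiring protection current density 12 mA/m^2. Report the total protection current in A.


I = area * current density, then convert mA → A (÷1000)
I = 1830 * 12 / 1000 = 21.96 A

21.96 A


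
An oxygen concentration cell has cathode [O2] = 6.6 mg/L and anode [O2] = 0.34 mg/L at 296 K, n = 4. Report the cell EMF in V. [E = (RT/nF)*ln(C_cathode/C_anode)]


Apply the Nernst concentration-cell relation: E = (RT/nF)*ln(C_cathode/C_anode)
RT/nF = 8.314*296/(4*96485) = 0.00637649 V
ln(6.6/0.34) = 2.96588
E = 0.00637649 * 2.96588 = 0.01891 V

0.01891 V


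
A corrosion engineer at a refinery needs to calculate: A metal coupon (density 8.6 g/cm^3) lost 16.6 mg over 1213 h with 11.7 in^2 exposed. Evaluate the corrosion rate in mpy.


Apply the mpy weight-loss relation: CR = 534 * W / (D * A * T)
Numerator: 534 * 16.6 = 8864.4
Denominator: 8.6 * 11.7 * 1213 = 122052.06
CR = 8864.4 / 122052.06 = 0.073 mpy

0.073 mpy


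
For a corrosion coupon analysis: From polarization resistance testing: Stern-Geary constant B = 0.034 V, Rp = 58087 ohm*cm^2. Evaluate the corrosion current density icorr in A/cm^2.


Apply the Stern-Geary relation: icorr = B / Rp
icorr = 0.034 / 58087 = 5.853×10^-7 A/cm^2

5.853×10^-7 A/cm^2


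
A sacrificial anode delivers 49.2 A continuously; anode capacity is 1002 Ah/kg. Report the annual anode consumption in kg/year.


Annual consumption = current * hours per year / capacity
Rate = 49.2 * 8760 / 1002 = 430.1 kg/year

430.1 kg/year


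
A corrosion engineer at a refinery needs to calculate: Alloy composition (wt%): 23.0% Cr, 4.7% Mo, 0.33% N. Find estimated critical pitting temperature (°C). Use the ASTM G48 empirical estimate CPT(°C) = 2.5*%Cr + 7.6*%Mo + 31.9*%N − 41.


Apply the ASTM G48 empirical CPT estimate: CPT(°C) = 2.5*%Cr + 7.6*%Mo + 31.9*%N − 41
2.5*23.0 = 57.5; 7.6*4.7 = 35.72; 31.9*0.33 = 10.527
CPT = 57.5 + 35.72 + 10.527 − 41 = 62.747 °C
Rounded to 0.1 °C: CPT ≈ 62.7 °C

62.7 °C


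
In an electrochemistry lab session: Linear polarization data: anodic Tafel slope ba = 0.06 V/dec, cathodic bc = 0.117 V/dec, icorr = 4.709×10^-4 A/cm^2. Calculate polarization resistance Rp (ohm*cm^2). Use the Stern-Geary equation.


Apply the Stern-Geary equation: Rp = ba*bc / (2.303*icorr*(ba+bc))
ba*bc = 0.06*0.117 = 0.00702
ba+bc = 0.177; 2.303*icorr*(ba+bc) = 2.303*4.709×10^-4*0.177 = 1.9195344×10^-4
Rp = 0.00702 / 1.9195344×10^-4 = 36.6 ohm*cm^2

36.6 ohm*cm^2


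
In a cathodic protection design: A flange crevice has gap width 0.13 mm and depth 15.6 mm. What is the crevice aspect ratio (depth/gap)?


Aspect ratio = depth / gap
Ratio = 15.6 / 0.13 = 120.0

120.0


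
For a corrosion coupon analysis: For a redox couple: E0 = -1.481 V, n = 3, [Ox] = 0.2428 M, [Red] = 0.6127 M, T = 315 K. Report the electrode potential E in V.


Apply the Nernst equation: E = E0 + (RT/nF)*ln([Ox]/[Red])
Step 1: RT/nF = 8.314*315/(3*96485) = 0.00904773 V
Step 2: [Ox]/[Red] = 0.2428/0.6127 = 0.396279
Step 3: ln(0.396279) = -0.925637
Step 4: correction = 0.00904773 * -0.925637 = -0.008 V
E = -1.481 + -0.008 = -1.489 V

-1.489 V


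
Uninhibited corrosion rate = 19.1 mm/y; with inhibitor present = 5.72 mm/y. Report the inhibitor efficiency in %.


Apply the inhibitor-efficiency definition: IE = (CR_blank − CR_inh)/CR_blank × 100
IE = (19.1 − 5.72) / 19.1 × 100
IE = 13.38 / 19.1 × 100 = 70.1 %

70.1 %


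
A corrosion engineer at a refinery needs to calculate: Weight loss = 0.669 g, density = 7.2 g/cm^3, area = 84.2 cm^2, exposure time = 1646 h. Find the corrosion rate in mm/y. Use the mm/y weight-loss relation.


Apply the mm/y weight-loss relation: CR = 87600 * W / (D * A * T)
Numerator: 87600 * 0.669 = 58604.4
Denominator: 7.2 * 84.2 * 1646 = 997871.04
CR = 58604.4 / 997871.04 = 0.0587 mm/y

0.0587 mm/y


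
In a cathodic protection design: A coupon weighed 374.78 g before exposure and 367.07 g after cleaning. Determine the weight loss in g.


Weight loss = initial − final
WL = 374.78 − 367.07 = 7.71 g

7.71 g


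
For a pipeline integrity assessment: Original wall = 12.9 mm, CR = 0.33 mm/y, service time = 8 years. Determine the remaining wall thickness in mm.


Remaining wall = original − CR × time
t = 12.9 − 0.33*8 = 12.9 − 2.64 = 10.26 mm

10.26 mm


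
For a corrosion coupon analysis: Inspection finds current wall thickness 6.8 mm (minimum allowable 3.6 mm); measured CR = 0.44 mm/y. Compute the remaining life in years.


Apply the remaining-life relation: RL = (t_current − t_min) / CR
RL = (6.8 − 3.6) / 0.44 = 3.2 / 0.44 = 7.3 years

7.3 years


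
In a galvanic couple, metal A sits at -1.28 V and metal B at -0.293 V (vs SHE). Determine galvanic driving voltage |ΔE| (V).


Driving voltage is the absolute potential difference.
|ΔE| = |-1.28 − (-0.293)| = 0.987 V

0.987 V


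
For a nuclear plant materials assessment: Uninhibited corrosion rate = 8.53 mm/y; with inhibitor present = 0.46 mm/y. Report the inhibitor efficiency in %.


Apply the inhibitor-efficiency definition: IE = (CR_blank − CR_inh)/CR_blank × 100
IE = (8.53 − 0.46) / 8.53 × 100
IE = 8.07 / 8.53 × 100 = 94.6 %

94.6 %


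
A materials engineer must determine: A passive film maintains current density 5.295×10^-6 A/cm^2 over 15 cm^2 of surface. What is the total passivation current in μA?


I = i_pass * A, then convert A → μA (×10^6)
I = 5.295×10^-6 * 15 * 10^6 = 79.43 μA

79.43 μA


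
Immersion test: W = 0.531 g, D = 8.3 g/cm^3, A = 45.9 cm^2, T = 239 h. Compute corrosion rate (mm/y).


Apply the mm/y weight-loss relation: CR = 87600 * W / (D * A * T)
Numerator: 87600 * 0.531 = 46515.6
Denominator: 8.3 * 45.9 * 239 = 91051.83
CR = 46515.6 / 91051.83 = 0.510869 mm/y

0.510869 mm/y


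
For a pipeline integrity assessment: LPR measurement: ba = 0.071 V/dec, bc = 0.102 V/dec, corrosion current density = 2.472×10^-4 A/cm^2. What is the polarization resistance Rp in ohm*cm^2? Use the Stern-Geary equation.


Apply the Stern-Geary equation: Rp = ba*bc / (2.303*icorr*(ba+bc))
ba*bc = 0.071*0.102 = 0.007242
ba+bc = 0.173; 2.303*icorr*(ba+bc) = 2.303*2.472×10^-4*0.173 = 9.8489177×10^-5
Rp = 0.007242 / 9.8489177×10^-5 = 73.5 ohm*cm^2

73.5 ohm*cm^2


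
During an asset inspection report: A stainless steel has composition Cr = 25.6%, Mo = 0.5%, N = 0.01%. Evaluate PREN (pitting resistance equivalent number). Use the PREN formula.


Apply the PREN formula: PREN = Cr + 3.3*Mo + 16*N
PREN = 25.6 + 3.3*0.5 + 16*0.01
PREN = 25.6 + 1.65 + 0.16 = 27.41

27.41


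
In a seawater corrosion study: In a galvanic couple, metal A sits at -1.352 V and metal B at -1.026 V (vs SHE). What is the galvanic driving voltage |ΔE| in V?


Driving voltage is the absolute potential difference.
|ΔE| = |-1.352 − (-1.026)| = 0.326 V

0.326 V


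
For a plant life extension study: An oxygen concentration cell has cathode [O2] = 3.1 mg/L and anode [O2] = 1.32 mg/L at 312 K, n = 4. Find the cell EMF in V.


Apply the Nernst concentration-cell relation: E = (RT/nF)*ln(C_cathode/C_anode)
RT/nF = 8.314*312/(4*96485) = 0.00672117 V
ln(3.1/1.32) = 0.85377
E = 0.00672117 * 0.85377 = 0.00574 V

0.00574 V


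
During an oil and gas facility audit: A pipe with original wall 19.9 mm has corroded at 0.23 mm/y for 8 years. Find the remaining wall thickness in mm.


Remaining wall = original − CR × time
t = 19.9 − 0.23*8 = 19.9 − 1.84 = 18.06 mm

18.06 mm


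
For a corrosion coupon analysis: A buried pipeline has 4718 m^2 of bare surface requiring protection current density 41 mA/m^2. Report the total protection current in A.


I = area * current density, then convert mA → A (÷1000)
I = 4718 * 41 / 1000 = 193.44 A

193.44 A


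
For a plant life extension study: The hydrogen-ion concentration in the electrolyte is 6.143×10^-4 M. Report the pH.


pH = −log10[H+]
pH = −log10(6.143×10^-4) = 3.21

3.21


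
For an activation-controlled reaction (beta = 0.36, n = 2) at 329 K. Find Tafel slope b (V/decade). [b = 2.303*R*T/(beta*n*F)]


Apply the Tafel slope relation: b = 2.303*R*T/(beta*n*F)
Numerator: 2.303 * 8.314 * 329 = 6299.41
Denominator: 0.36 * 2 * 96485 = 69469.2
b = 6299.41 / 69469.2 = 0.0907 V/decade

0.0907 V/decade


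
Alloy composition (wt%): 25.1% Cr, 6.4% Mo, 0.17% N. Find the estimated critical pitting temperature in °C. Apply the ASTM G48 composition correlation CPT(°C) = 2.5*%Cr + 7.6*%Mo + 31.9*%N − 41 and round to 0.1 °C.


Apply the ASTM G48 empirical CPT estimate: CPT(°C) = 2.5*%Cr + 7.6*%Mo + 31.9*%N − 41
2.5*25.1 = 62.75; 7.6*6.4 = 48.64; 31.9*0.17 = 5.423
CPT = 62.75 + 48.64 + 5.423 − 41 = 75.813 °C
Rounded to 0.1 °C: CPT ≈ 75.8 °C

75.8 °C


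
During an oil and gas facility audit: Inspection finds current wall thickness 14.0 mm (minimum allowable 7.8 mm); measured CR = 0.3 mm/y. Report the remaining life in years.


Apply the remaining-life relation: RL = (t_current − t_min) / CR
RL = (14.0 − 7.8) / 0.3 = 6.2 / 0.3 = 20.7 years

20.7 years


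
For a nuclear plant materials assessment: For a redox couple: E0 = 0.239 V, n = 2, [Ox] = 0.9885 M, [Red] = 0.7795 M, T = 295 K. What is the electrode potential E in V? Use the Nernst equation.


Apply the Nernst equation: E = E0 + (RT/nF)*ln([Ox]/[Red])
Step 1: RT/nF = 8.314*295/(2*96485) = 0.0127099 V
Step 2: [Ox]/[Red] = 0.9885/0.7795 = 1.268121
Step 3: ln(1.268121) = 0.237536
Step 4: correction = 0.0127099 * 0.237536 = 0.003 V
E = 0.239 + 0.003 = 0.242 V

0.242 V


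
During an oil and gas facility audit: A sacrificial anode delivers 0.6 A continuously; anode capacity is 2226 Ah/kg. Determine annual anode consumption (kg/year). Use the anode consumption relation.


Annual consumption = current * hours per year / capacity
Rate = 0.6 * 8760 / 2226 = 2.4 kg/year

2.4 kg/year


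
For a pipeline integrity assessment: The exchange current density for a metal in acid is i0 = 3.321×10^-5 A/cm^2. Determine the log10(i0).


i0 = 3.321×10^-5 A/cm^2
log10(i0) = -4.479

-4.479


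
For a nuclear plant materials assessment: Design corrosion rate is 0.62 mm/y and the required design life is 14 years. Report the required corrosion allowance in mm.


Corrosion allowance = CR × design life
CA = 0.62 * 14 = 8.68 mm

8.68 mm


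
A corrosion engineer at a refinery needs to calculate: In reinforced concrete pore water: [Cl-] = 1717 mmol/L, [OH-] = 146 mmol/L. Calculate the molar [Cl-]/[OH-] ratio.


Threshold parameter = [Cl-] / [OH-] (molar basis; both in mmol/L, so units cancel)
Ratio = 1717 / 146 = 11.76

11.76


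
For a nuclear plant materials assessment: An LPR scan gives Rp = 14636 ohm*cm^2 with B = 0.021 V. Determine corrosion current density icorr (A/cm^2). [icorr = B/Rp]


Apply the Stern-Geary relation: icorr = B / Rp
icorr = 0.021 / 14636 = 1.435×10^-6 A/cm^2

1.435×10^-6 A/cm^2


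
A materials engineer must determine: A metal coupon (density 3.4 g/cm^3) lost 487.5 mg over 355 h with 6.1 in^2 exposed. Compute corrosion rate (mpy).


Apply the mpy weight-loss relation: CR = 534 * W / (D * A * T)
Numerator: 534 * 487.5 = 260325.0
Denominator: 3.4 * 6.1 * 355 = 7362.7
CR = 260325.0 / 7362.7 = 35.357 mpy

35.357 mpy


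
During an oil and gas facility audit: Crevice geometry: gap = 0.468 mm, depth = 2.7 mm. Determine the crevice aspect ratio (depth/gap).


Aspect ratio = depth / gap
Ratio = 2.7 / 0.468 = 5.8

5.8


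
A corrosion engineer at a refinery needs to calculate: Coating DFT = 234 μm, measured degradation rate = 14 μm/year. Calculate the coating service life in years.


Service life = thickness / degradation rate
Life = 234 / 14 = 16.7 years

16.7 years


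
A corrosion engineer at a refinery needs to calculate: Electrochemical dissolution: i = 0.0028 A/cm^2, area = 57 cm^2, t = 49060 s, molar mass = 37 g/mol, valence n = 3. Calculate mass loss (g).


Apply Faraday's law: m = i*A*t*M / (n*F)
Total charge passed Q = i*A*t = 0.0028*57*49060 = 7829.976 C
m = Q*M/(n*F) = 7829.976*37/(3*96485) = 1.00088 g

1.00088 g


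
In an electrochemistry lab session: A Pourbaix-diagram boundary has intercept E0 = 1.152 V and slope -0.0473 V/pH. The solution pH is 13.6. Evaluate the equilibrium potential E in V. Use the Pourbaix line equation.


Apply the Pourbaix line equation: E = E0 + slope*pH
E = 1.152 + (-0.0473)*13.6 = 1.152 + (-0.64328) = 0.50872 V
Rounded to 4 decimal places: E = 0.5087 V

0.5087 V


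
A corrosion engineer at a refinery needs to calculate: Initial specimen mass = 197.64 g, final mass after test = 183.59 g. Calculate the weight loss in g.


Weight loss = initial − final
WL = 197.64 − 183.59 = 14.05 g

14.05 g


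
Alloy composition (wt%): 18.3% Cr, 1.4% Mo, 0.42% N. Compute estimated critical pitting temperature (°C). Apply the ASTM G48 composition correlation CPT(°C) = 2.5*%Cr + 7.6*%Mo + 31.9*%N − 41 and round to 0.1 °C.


Apply the ASTM G48 empirical CPT estimate: CPT(°C) = 2.5*%Cr + 7.6*%Mo + 31.9*%N − 41
2.5*18.3 = 45.75; 7.6*1.4 = 10.64; 31.9*0.42 = 13.398
CPT = 45.75 + 10.64 + 13.398 − 41 = 28.788 °C
Rounded to 0.1 °C: CPT ≈ 28.8 °C

28.8 °C


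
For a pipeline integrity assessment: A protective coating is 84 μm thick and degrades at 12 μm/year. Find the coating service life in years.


Service life = thickness / degradation rate
Life = 84 / 12 = 7.0 years

7.0 years


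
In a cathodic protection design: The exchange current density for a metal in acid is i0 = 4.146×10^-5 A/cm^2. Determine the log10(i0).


i0 = 4.146×10^-5 A/cm^2
log10(i0) = -4.382

-4.382


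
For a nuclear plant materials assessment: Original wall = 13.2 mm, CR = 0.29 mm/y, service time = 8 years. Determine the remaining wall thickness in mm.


Remaining wall = original − CR × time
t = 13.2 − 0.29*8 = 13.2 − 2.32 = 10.88 mm

10.88 mm


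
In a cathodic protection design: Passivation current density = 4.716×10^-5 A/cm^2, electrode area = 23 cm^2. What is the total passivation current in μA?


I = i_pass * A, then convert A → μA (×10^6)
I = 4.716×10^-5 * 23 * 10^6 = 1084.68 μA

1084.68 μA


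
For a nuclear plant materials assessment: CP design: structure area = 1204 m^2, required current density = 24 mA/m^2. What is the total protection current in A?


I = area * current density, then convert mA → A (÷1000)
I = 1204 * 24 / 1000 = 28.9 A

28.9 A


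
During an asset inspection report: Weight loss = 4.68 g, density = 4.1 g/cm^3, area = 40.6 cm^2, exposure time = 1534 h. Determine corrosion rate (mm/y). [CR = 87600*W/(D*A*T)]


Apply the mm/y weight-loss relation: CR = 87600 * W / (D * A * T)
Numerator: 87600 * 4.68 = 409968.0
Denominator: 4.1 * 40.6 * 1534 = 255349.64
CR = 409968.0 / 255349.64 = 1.60552 mm/y

1.60552 mm/y


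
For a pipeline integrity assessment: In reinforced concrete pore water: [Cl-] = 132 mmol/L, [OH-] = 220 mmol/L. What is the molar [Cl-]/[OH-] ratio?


Threshold parameter = [Cl-] / [OH-] (molar basis; both in mmol/L, so units cancel)
Ratio = 132 / 220 = 0.6

0.6


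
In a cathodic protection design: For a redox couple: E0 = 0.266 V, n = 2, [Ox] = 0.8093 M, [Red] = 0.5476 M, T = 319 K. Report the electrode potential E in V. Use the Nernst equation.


Apply the Nernst equation: E = E0 + (RT/nF)*ln([Ox]/[Red])
Step 1: RT/nF = 8.314*319/(2*96485) = 0.01374393 V
Step 2: [Ox]/[Red] = 0.8093/0.5476 = 1.477904
Step 3: ln(1.477904) = 0.390625
Step 4: correction = 0.01374393 * 0.390625 = 0.0054 V
E = 0.266 + 0.0054 = 0.2714 V

0.2714 V


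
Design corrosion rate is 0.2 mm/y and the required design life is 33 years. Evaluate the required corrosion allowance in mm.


Corrosion allowance = CR × design life
CA = 0.2 * 33 = 6.6 mm

6.6 mm


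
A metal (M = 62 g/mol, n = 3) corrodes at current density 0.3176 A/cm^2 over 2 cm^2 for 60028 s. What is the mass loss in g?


Apply Faraday's law: m = i*A*t*M / (n*F)
Total charge passed Q = i*A*t = 0.3176*2*60028 = 38129.7856 C
m = Q*M/(n*F) = 38129.7856*62/(3*96485) = 8.1672 g

8.1672 g


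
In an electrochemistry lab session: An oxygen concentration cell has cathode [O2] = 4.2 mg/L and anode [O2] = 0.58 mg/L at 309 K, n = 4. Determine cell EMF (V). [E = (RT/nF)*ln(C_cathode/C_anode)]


Apply the Nernst concentration-cell relation: E = (RT/nF)*ln(C_cathode/C_anode)
RT/nF = 8.314*309/(4*96485) = 0.00665654 V
ln(4.2/0.58) = 1.97981
E = 0.00665654 * 1.97981 = 0.01318 V

0.01318 V


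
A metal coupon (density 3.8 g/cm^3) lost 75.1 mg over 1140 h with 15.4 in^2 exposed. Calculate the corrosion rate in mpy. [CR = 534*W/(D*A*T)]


Apply the mpy weight-loss relation: CR = 534 * W / (D * A * T)
Numerator: 534 * 75.1 = 40103.4
Denominator: 3.8 * 15.4 * 1140 = 66712.8
CR = 40103.4 / 66712.8 = 0.60114 mpy

0.60114 mpy


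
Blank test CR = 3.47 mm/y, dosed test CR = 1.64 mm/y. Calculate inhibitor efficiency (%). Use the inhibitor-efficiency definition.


Apply the inhibitor-efficiency definition: IE = (CR_blank − CR_inh)/CR_blank × 100
IE = (3.47 − 1.64) / 3.47 × 100
IE = 1.83 / 3.47 × 100 = 52.7 %

52.7 %


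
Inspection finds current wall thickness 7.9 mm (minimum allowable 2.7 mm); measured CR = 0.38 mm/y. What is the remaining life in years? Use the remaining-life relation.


Apply the remaining-life relation: RL = (t_current − t_min) / CR
RL = (7.9 − 2.7) / 0.38 = 5.2 / 0.38 = 13.7 years

13.7 years


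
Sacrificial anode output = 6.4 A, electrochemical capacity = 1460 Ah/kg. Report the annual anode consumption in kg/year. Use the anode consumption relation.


Annual consumption = current * hours per year / capacity
Rate = 6.4 * 8760 / 1460 = 38.4 kg/year

38.4 kg/year


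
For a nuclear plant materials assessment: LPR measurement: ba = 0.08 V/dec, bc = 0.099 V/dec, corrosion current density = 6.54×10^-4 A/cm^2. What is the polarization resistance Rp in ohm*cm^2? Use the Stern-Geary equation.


Apply the Stern-Geary equation: Rp = ba*bc / (2.303*icorr*(ba+bc))
ba*bc = 0.08*0.099 = 0.00792
ba+bc = 0.179; 2.303*icorr*(ba+bc) = 2.303*6.54×10^-4*0.179 = 2.69603×10^-4
Rp = 0.00792 / 2.69603×10^-4 = 29.38 ohm*cm^2

29.38 ohm*cm^2


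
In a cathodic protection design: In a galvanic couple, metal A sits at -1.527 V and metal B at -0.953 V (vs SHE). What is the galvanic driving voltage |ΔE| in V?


Driving voltage is the absolute potential difference.
|ΔE| = |-1.527 − (-0.953)| = 0.574 V

0.574 V


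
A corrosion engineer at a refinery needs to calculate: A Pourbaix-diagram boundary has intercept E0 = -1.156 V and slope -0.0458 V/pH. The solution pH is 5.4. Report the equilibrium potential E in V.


Apply the Pourbaix line equation: E = E0 + slope*pH
E = -1.156 + (-0.0458)*5.4 = -1.156 + (-0.24732) = -1.40332 V
Rounded to 3 decimal places: E = -1.403 V

-1.403 V


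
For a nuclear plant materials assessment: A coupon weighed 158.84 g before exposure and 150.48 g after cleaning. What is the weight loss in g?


Weight loss = initial − final
WL = 158.84 − 150.48 = 8.36 g

8.36 g


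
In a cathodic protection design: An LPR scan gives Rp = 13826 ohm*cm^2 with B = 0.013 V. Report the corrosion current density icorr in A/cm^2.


Apply the Stern-Geary relation: icorr = B / Rp
icorr = 0.013 / 13826 = 9.403×10^-7 A/cm^2

9.403×10^-7 A/cm^2


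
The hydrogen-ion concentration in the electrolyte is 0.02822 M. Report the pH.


pH = −log10[H+]
pH = −log10(0.02822) = 1.55

1.55


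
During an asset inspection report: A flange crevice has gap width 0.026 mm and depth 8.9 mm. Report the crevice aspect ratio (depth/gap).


Aspect ratio = depth / gap
Ratio = 8.9 / 0.026 = 342.3

342.3
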